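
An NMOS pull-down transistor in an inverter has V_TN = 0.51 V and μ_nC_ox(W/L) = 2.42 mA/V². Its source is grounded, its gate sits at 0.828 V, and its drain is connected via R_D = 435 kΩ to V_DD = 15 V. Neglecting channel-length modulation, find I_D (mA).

V_GS = V_G = 0.828 V, so V_ov = 0.828 − 0.51 = 0.318 V.
Assume saturation: I_D = ½ k_n V_ov² = 0.5 × 2.42 × 0.318² = 0.122 mA, giving V_DS = V_DD − I_D R_D = 15 − 0.122 × 435 = -38.2 V.
But -38.2 V < V_ov = 0.318 V, so the device is actually in triode.
In triode I_D = k_n[V_ov V_DS − ½ V_DS²] and I_D = (V_DD − V_DS)/R_D. Equating: 526 V_DS² − 335.8 V_DS + 15 = 0, giving V_DS = 0.0483 V (the root below V_ov).
I_D = (15 − 0.0483) / 435 = 0.0344 mA.

I_D = 0.0344 mA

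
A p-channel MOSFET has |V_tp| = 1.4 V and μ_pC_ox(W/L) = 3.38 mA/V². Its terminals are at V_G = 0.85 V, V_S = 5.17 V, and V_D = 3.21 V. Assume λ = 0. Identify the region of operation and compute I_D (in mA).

V_SG = V_S − V_G = 5.17 − 0.85 = 4.32 V; V_SD = V_S − V_D = 5.17 − 3.21 = 1.96 V.
V_ov = V_SG − |V_tp| = 4.32 − 1.4 = 2.92 V.
Since V_SD = 1.96 V < V_ov = 2.92 V, the device is in the triode region.
I_D = k_p [V_ov · V_SD − ½ V_SD²] = 3.38 × [2.92 × 1.96 − 0.5 × 1.96²] = 12.9 mA.

Triode; I_D = 12.9 mA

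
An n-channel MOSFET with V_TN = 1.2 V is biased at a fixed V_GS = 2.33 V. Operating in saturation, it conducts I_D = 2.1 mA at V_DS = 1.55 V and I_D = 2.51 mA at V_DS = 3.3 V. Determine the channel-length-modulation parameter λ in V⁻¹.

λ = 0.135 V⁻¹

With V_GS fixed, I_D ∝ (1 + λ V_DS) in saturation, so I_D2/I_D1 = (1 + λ V_DS2)/(1 + λ V_DS1).
2.51/2.1 = 1.195 = (1 + 3.3 λ)/(1 + 1.55 λ).
Solving: λ (I_D1 V_DS2 − I_D2 V_DS1) = I_D2 − I_D1, so λ = (2.51 − 2.1) / (2.1 × 3.3 − 2.51 × 1.55) = 0.41 / 3.04 = 0.135 V⁻¹.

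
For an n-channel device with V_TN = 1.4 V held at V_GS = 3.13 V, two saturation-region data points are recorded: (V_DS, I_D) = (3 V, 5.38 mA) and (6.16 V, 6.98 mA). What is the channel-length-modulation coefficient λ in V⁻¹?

λ = 0.131 V⁻¹

With V_GS fixed, I_D ∝ (1 + λ V_DS) in saturation, so I_D2/I_D1 = (1 + λ V_DS2)/(1 + λ V_DS1).
6.98/5.38 = 1.297 = (1 + 6.16 λ)/(1 + 3 λ).
Solving: λ (I_D1 V_DS2 − I_D2 V_DS1) = I_D2 − I_D1, so λ = (6.98 − 5.38) / (5.38 × 6.16 − 6.98 × 3) = 1.6 / 12.2 = 0.131 V⁻¹.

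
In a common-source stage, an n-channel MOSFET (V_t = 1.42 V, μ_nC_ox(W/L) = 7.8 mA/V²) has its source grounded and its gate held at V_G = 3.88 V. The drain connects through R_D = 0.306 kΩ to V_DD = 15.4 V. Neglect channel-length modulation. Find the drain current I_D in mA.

V_GS = V_G = 3.88 V, so V_ov = 3.88 − 1.42 = 2.46 V.
Assume saturation: I_D = ½ k_n V_ov² = 0.5 × 7.8 × 2.46² = 23.6 mA, giving V_DS = V_DD − I_D R_D = 15.4 − 23.6 × 0.306 = 8.18 V.
V_DS = 8.18 V ≥ V_ov = 2.46 V, confirming saturation.

I_D = 23.6 mA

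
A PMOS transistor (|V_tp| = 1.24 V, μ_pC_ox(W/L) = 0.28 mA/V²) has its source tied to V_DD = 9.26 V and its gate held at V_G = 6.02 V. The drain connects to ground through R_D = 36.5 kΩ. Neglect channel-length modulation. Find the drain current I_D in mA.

V_SG = V_DD − V_G = 9.26 − 6.02 = 3.24 V, so V_ov = 3.24 − 1.24 = 2 V.
Assume saturation: I_D = ½ k_p V_ov² = 0.5 × 0.28 × 2² = 0.56 mA, giving V_SD = V_DD − I_D R_D = 9.26 − 0.56 × 36.5 = -11.2 V.
But -11.2 V < V_ov = 2 V, so the device is actually in triode.
In triode I_D = k_p[V_ov V_SD − ½ V_SD²] and I_D = (V_DD − V_SD)/R_D. Equating: 5.11 V_SD² − 21.44 V_SD + 9.26 = 0, giving V_SD = 0.489 V (the root below V_ov).
I_D = (9.26 − 0.489) / 36.5 = 0.24 mA.

I_D = 0.240 mA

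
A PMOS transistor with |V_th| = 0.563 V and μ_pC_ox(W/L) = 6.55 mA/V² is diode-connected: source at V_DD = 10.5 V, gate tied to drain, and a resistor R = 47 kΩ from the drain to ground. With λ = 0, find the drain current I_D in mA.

I_D = 0.206 mA

With gate tied to drain, V_SG = V_SD ≥ V_SG − |V_th|, so the device is in saturation.
KCL at the drain: ½ k_p (V_SG − |V_th|)² = (V_DD − V_SG)/R.
Let x = V_SG − 0.563. Then 154 x² + x − 9.937 = 0, giving x = 0.251 V (positive root), so V_SG = 0.814 V.
I_D = (V_DD − V_SG)/R = (10.5 − 0.814) / 47 = 0.206 mA.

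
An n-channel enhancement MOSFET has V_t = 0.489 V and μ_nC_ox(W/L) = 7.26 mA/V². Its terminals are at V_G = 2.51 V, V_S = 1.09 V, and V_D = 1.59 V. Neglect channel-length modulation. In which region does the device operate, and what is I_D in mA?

Triode; I_D = 2.47 mA

V_GS = V_G − V_S = 2.51 − 1.09 = 1.42 V; V_DS = V_D − V_S = 1.59 − 1.09 = 0.5 V.
V_ov = V_GS − V_t = 1.42 − 0.489 = 0.931 V.
Since V_DS = 0.5 V < V_ov = 0.931 V, the device is in the triode region.
I_D = k_n [V_ov · V_DS − ½ V_DS²] = 7.26 × [0.931 × 0.5 − 0.5 × 0.5²] = 2.47 mA.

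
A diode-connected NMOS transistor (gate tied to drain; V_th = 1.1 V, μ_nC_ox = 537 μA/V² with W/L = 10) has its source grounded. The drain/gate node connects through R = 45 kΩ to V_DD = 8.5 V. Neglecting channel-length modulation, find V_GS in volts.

V_GS = 1.34 V

With gate tied to drain, V_GS = V_DS ≥ V_GS − V_th, so the device is in saturation.
k_n = μ_nC_ox · (W/L) = 5.37 mA/V².
KCL at the drain: ½ k_n (V_GS − V_th)² = (V_DD − V_GS)/R.
Let x = V_GS − 1.1. Then 121 x² + x − 7.4 = 0, giving x = 0.243 V (positive root), so V_GS = 1.34 V.
I_D = (V_DD − V_GS)/R = (8.5 − 1.34) / 45 = 0.159 mA.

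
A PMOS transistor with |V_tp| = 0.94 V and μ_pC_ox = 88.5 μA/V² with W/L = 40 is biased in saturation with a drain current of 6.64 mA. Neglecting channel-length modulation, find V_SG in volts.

k_p = μ_pC_ox · (W/L) = 3.54 mA/V².
In saturation I_D = ½ k_p (V_SG − |V_tp|)², so V_SG − |V_tp| = √(2 I_D / k_p) = √(2 × 6.64 / 3.54) = 1.94 V.
V_SG = 0.94 + 1.94 = 2.88 V.

V_SG = 2.88 V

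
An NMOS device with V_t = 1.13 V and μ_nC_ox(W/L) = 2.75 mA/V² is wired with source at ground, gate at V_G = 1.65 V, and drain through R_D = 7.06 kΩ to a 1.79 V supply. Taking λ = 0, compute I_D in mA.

I_D = 0.226 mA

V_GS = V_G = 1.65 V, so V_ov = 1.65 − 1.13 = 0.52 V.
Assume saturation: I_D = ½ k_n V_ov² = 0.5 × 2.75 × 0.52² = 0.372 mA, giving V_DS = V_DD − I_D R_D = 1.79 − 0.372 × 7.06 = -0.835 V.
But -0.835 V < V_ov = 0.52 V, so the device is actually in triode.
In triode I_D = k_n[V_ov V_DS − ½ V_DS²] and I_D = (V_DD − V_DS)/R_D. Equating: 9.71 V_DS² − 11.1 V_DS + 1.79 = 0, giving V_DS = 0.194 V (the root below V_ov).
I_D = (1.79 − 0.194) / 7.06 = 0.226 mA.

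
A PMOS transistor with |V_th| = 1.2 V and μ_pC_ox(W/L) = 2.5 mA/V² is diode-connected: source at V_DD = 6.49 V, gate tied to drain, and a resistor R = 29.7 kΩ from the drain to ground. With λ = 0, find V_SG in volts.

With gate tied to drain, V_SG = V_SD ≥ V_SG − |V_th|, so the device is in saturation.
KCL at the drain: ½ k_p (V_SG − |V_th|)² = (V_DD − V_SG)/R.
Let x = V_SG − 1.2. Then 37.1 x² + x − 5.29 = 0, giving x = 0.364 V (positive root), so V_SG = 1.56 V.
I_D = (V_DD − V_SG)/R = (6.49 − 1.56) / 29.7 = 0.166 mA.

V_SG = 1.56 V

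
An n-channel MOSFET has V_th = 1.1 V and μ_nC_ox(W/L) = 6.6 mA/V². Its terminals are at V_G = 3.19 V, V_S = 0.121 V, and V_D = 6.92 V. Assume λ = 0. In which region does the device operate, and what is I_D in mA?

Saturation; I_D = 12.8 mA

V_GS = V_G − V_S = 3.19 − 0.121 = 3.07 V; V_DS = V_D − V_S = 6.92 − 0.121 = 6.8 V.
V_ov = V_GS − V_th = 3.07 − 1.1 = 1.97 V.
Since V_DS = 6.8 V ≥ V_ov = 1.97 V, the device is in saturation.
I_D = ½ k_n V_ov² = 0.5 × 6.6 × 1.97² = 12.8 mA.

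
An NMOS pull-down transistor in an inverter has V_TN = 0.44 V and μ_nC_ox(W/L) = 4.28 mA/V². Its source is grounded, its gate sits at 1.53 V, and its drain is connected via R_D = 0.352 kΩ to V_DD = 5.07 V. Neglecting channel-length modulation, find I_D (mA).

I_D = 2.54 mA

V_GS = V_G = 1.53 V, so V_ov = 1.53 − 0.44 = 1.09 V.
Assume saturation: I_D = ½ k_n V_ov² = 0.5 × 4.28 × 1.09² = 2.54 mA, giving V_DS = V_DD − I_D R_D = 5.07 − 2.54 × 0.352 = 4.18 V.
V_DS = 4.18 V ≥ V_ov = 1.09 V, confirming saturation.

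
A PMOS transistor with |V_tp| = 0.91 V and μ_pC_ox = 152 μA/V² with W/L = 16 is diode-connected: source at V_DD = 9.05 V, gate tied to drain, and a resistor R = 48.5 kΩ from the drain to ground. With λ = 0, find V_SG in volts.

V_SG = 1.27 V

With gate tied to drain, V_SG = V_SD ≥ V_SG − |V_tp|, so the device is in saturation.
k_p = μ_pC_ox · (W/L) = 2.432 mA/V².
KCL at the drain: ½ k_p (V_SG − |V_tp|)² = (V_DD − V_SG)/R.
Let x = V_SG − 0.91. Then 59 x² + x − 8.14 = 0, giving x = 0.363 V (positive root), so V_SG = 1.27 V.
I_D = (V_DD − V_SG)/R = (9.05 − 1.27) / 48.5 = 0.16 mA.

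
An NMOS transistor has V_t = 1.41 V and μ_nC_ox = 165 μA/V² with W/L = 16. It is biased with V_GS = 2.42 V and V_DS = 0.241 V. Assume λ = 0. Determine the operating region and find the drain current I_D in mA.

k_n = μ_nC_ox · (W/L) = 2.64 mA/V².
V_ov = V_GS − V_t = 2.42 − 1.41 = 1.01 V.
Since V_DS = 0.241 V < V_ov = 1.01 V, the device is in the triode region.
I_D = k_n [V_ov · V_DS − ½ V_DS²] = 2.64 × [1.01 × 0.241 − 0.5 × 0.241²] = 0.566 mA.

Triode; I_D = 0.566 mA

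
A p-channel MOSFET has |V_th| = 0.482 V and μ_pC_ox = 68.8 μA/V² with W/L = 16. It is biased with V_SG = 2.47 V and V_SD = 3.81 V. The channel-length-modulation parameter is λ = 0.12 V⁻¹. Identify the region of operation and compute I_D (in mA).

Saturation; I_D = 3.17 mA

k_p = μ_pC_ox · (W/L) = 1.101 mA/V².
V_ov = V_SG − |V_th| = 2.47 − 0.482 = 1.99 V.
Since V_SD = 3.81 V ≥ V_ov = 1.99 V, the device is in saturation.
I_D = ½ k_p V_ov² (1 + λ V_SD) = 0.5 × 1.101 × 1.99² × (1 + 0.12 × 3.81) = 3.17 mA.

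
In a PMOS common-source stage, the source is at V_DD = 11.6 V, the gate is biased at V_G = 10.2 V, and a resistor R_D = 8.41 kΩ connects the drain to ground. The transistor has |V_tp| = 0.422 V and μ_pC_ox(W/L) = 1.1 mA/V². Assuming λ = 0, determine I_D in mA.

I_D = 0.526 mA

V_SG = V_DD − V_G = 11.6 − 10.2 = 1.4 V, so V_ov = 1.4 − 0.422 = 0.978 V.
Assume saturation: I_D = ½ k_p V_ov² = 0.5 × 1.1 × 0.978² = 0.526 mA, giving V_SD = V_DD − I_D R_D = 11.6 − 0.526 × 8.41 = 7.18 V.
V_SD = 7.18 V ≥ V_ov = 0.978 V, confirming saturation.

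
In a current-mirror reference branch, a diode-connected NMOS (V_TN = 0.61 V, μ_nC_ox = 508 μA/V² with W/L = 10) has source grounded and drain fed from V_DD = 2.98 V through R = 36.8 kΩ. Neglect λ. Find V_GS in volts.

V_GS = 0.764 V

With gate tied to drain, V_GS = V_DS ≥ V_GS − V_TN, so the device is in saturation.
k_n = μ_nC_ox · (W/L) = 5.08 mA/V².
KCL at the drain: ½ k_n (V_GS − V_TN)² = (V_DD − V_GS)/R.
Let x = V_GS − 0.61. Then 93.5 x² + x − 2.37 = 0, giving x = 0.154 V (positive root), so V_GS = 0.764 V.
I_D = (V_DD − V_GS)/R = (2.98 − 0.764) / 36.8 = 0.0602 mA.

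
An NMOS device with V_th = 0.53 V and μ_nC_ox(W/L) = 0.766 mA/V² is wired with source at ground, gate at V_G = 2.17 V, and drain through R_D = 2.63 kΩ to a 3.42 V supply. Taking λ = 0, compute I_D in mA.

V_GS = V_G = 2.17 V, so V_ov = 2.17 − 0.53 = 1.64 V.
Assume saturation: I_D = ½ k_n V_ov² = 0.5 × 0.766 × 1.64² = 1.03 mA, giving V_DS = V_DD − I_D R_D = 3.42 − 1.03 × 2.63 = 0.711 V.
But 0.711 V < V_ov = 1.64 V, so the device is actually in triode.
In triode I_D = k_n[V_ov V_DS − ½ V_DS²] and I_D = (V_DD − V_DS)/R_D. Equating: 1.01 V_DS² − 4.304 V_DS + 3.42 = 0, giving V_DS = 1.06 V (the root below V_ov).
I_D = (3.42 − 1.06) / 2.63 = 0.899 mA.

I_D = 0.899 mA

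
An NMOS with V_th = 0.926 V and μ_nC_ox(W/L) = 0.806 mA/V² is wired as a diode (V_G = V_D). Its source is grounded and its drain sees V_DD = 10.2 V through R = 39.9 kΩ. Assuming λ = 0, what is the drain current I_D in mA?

I_D = 0.214 mA

With gate tied to drain, V_GS = V_DS ≥ V_GS − V_th, so the device is in saturation.
KCL at the drain: ½ k_n (V_GS − V_th)² = (V_DD − V_GS)/R.
Let x = V_GS − 0.926. Then 16.1 x² + x − 9.274 = 0, giving x = 0.729 V (positive root), so V_GS = 1.65 V.
I_D = (V_DD − V_GS)/R = (10.2 − 1.65) / 39.9 = 0.214 mA.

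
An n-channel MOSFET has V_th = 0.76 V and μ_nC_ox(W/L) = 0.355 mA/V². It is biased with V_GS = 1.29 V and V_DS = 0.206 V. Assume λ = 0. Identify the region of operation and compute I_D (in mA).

Triode; I_D = 0.0312 mA

V_ov = V_GS − V_th = 1.29 − 0.76 = 0.53 V.
Since V_DS = 0.206 V < V_ov = 0.53 V, the device is in the triode region.
I_D = k_n [V_ov · V_DS − ½ V_DS²] = 0.355 × [0.53 × 0.206 − 0.5 × 0.206²] = 0.0312 mA.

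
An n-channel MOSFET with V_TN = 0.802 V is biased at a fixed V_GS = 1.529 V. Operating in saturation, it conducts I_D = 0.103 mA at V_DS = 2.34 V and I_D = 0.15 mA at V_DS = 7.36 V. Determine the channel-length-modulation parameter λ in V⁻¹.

λ = 0.115 V⁻¹

With V_GS fixed, I_D ∝ (1 + λ V_DS) in saturation, so I_D2/I_D1 = (1 + λ V_DS2)/(1 + λ V_DS1).
0.15/0.103 = 1.456 = (1 + 7.36 λ)/(1 + 2.34 λ).
Solving: λ (I_D1 V_DS2 − I_D2 V_DS1) = I_D2 − I_D1, so λ = (0.15 − 0.103) / (0.103 × 7.36 − 0.15 × 2.34) = 0.047 / 0.407 = 0.115 V⁻¹.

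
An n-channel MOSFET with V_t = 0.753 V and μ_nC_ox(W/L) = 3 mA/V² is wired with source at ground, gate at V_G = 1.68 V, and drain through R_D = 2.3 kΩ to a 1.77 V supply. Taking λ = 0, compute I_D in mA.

V_GS = V_G = 1.68 V, so V_ov = 1.68 − 0.753 = 0.927 V.
Assume saturation: I_D = ½ k_n V_ov² = 0.5 × 3 × 0.927² = 1.29 mA, giving V_DS = V_DD − I_D R_D = 1.77 − 1.29 × 2.3 = -1.19 V.
But -1.19 V < V_ov = 0.927 V, so the device is actually in triode.
In triode I_D = k_n[V_ov V_DS − ½ V_DS²] and I_D = (V_DD − V_DS)/R_D. Equating: 3.45 V_DS² − 7.396 V_DS + 1.77 = 0, giving V_DS = 0.274 V (the root below V_ov).
I_D = (1.77 − 0.274) / 2.3 = 0.65 mA.

I_D = 0.650 mA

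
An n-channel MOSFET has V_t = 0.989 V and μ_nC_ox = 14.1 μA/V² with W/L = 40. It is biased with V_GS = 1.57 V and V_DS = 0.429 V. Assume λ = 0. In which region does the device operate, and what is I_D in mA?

Triode; I_D = 0.0887 mA

k_n = μ_nC_ox · (W/L) = 0.564 mA/V².
V_ov = V_GS − V_t = 1.57 − 0.989 = 0.581 V.
Since V_DS = 0.429 V < V_ov = 0.581 V, the device is in the triode region.
I_D = k_n [V_ov · V_DS − ½ V_DS²] = 0.564 × [0.581 × 0.429 − 0.5 × 0.429²] = 0.0887 mA.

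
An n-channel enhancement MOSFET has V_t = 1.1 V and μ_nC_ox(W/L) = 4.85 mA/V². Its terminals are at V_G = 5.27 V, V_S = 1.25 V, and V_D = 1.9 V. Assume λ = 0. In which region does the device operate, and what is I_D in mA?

V_GS = V_G − V_S = 5.27 − 1.25 = 4.02 V; V_DS = V_D − V_S = 1.9 − 1.25 = 0.65 V.
V_ov = V_GS − V_t = 4.02 − 1.1 = 2.92 V.
Since V_DS = 0.65 V < V_ov = 2.92 V, the device is in the triode region.
I_D = k_n [V_ov · V_DS − ½ V_DS²] = 4.85 × [2.92 × 0.65 − 0.5 × 0.65²] = 8.18 mA.

Triode; I_D = 8.18 mA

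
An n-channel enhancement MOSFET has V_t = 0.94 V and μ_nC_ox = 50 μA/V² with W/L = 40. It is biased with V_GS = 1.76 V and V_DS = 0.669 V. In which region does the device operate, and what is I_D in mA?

k_n = μ_nC_ox · (W/L) = 2 mA/V².
V_ov = V_GS − V_t = 1.76 − 0.94 = 0.82 V.
Since V_DS = 0.669 V < V_ov = 0.82 V, the device is in the triode region.
I_D = k_n [V_ov · V_DS − ½ V_DS²] = 2 × [0.82 × 0.669 − 0.5 × 0.669²] = 0.65 mA.

Triode; I_D = 0.650 mA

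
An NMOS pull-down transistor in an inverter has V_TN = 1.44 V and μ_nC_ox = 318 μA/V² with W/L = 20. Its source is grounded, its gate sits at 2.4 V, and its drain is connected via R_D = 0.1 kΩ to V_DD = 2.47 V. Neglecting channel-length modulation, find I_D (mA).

I_D = 2.93 mA

V_GS = V_G = 2.4 V, so V_ov = 2.4 − 1.44 = 0.96 V.
k_n = μ_nC_ox · (W/L) = 6.36 mA/V².
Assume saturation: I_D = ½ k_n V_ov² = 0.5 × 6.36 × 0.96² = 2.93 mA, giving V_DS = V_DD − I_D R_D = 2.47 − 2.93 × 0.1 = 2.18 V.
V_DS = 2.18 V ≥ V_ov = 0.96 V, confirming saturation.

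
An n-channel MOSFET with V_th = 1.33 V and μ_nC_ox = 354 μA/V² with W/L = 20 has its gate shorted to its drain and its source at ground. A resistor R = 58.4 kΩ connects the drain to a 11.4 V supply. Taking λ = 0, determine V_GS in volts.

V_GS = 1.55 V

With gate tied to drain, V_GS = V_DS ≥ V_GS − V_th, so the device is in saturation.
k_n = μ_nC_ox · (W/L) = 7.08 mA/V².
KCL at the drain: ½ k_n (V_GS − V_th)² = (V_DD − V_GS)/R.
Let x = V_GS − 1.33. Then 207 x² + x − 10.07 = 0, giving x = 0.218 V (positive root), so V_GS = 1.55 V.
I_D = (V_DD − V_GS)/R = (11.4 − 1.55) / 58.4 = 0.169 mA.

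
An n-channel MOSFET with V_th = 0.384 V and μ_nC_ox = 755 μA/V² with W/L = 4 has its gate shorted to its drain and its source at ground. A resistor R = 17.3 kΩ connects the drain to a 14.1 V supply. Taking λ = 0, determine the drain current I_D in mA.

I_D = 0.752 mA

With gate tied to drain, V_GS = V_DS ≥ V_GS − V_th, so the device is in saturation.
k_n = μ_nC_ox · (W/L) = 3.02 mA/V².
KCL at the drain: ½ k_n (V_GS − V_th)² = (V_DD − V_GS)/R.
Let x = V_GS − 0.384. Then 26.1 x² + x − 13.72 = 0, giving x = 0.706 V (positive root), so V_GS = 1.09 V.
I_D = (V_DD − V_GS)/R = (14.1 − 1.09) / 17.3 = 0.752 mA.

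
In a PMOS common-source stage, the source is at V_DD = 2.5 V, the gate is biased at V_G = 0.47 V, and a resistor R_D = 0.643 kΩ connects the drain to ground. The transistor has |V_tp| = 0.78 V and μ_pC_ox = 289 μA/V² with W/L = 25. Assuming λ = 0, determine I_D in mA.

I_D = 3.22 mA

V_SG = V_DD − V_G = 2.5 − 0.47 = 2.03 V, so V_ov = 2.03 − 0.78 = 1.25 V.
k_p = μ_pC_ox · (W/L) = 7.225 mA/V².
Assume saturation: I_D = ½ k_p V_ov² = 0.5 × 7.225 × 1.25² = 5.64 mA, giving V_SD = V_DD − I_D R_D = 2.5 − 5.64 × 0.643 = -1.13 V.
But -1.13 V < V_ov = 1.25 V, so the device is actually in triode.
In triode I_D = k_p[V_ov V_SD − ½ V_SD²] and I_D = (V_DD − V_SD)/R_D. Equating: 2.32 V_SD² − 6.807 V_SD + 2.5 = 0, giving V_SD = 0.431 V (the root below V_ov).
I_D = (2.5 − 0.431) / 0.643 = 3.22 mA.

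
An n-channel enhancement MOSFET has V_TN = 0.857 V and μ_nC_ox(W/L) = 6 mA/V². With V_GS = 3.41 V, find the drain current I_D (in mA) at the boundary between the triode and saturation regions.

I_D = 19.6 mA

At the boundary V_DS = V_ov = V_GS − V_TN = 3.41 − 0.857 = 2.55 V.
I_D = ½ k_n V_ov² = 0.5 × 6 × 2.55² = 19.6 mA.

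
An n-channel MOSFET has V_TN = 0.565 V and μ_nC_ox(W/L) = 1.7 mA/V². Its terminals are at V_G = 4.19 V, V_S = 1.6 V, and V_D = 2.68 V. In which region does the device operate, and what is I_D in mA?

Triode; I_D = 2.73 mA

V_GS = V_G − V_S = 4.19 − 1.6 = 2.59 V; V_DS = V_D − V_S = 2.68 − 1.6 = 1.08 V.
V_ov = V_GS − V_TN = 2.59 − 0.565 = 2.03 V.
Since V_DS = 1.08 V < V_ov = 2.03 V, the device is in the triode region.
I_D = k_n [V_ov · V_DS − ½ V_DS²] = 1.7 × [2.03 × 1.08 − 0.5 × 1.08²] = 2.73 mA.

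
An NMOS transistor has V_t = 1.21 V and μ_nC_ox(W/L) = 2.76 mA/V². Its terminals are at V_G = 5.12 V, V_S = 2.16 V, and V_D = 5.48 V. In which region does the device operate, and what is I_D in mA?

V_GS = V_G − V_S = 5.12 − 2.16 = 2.96 V; V_DS = V_D − V_S = 5.48 − 2.16 = 3.32 V.
V_ov = V_GS − V_t = 2.96 − 1.21 = 1.75 V.
Since V_DS = 3.32 V ≥ V_ov = 1.75 V, the device is in saturation.
I_D = ½ k_n V_ov² = 0.5 × 2.76 × 1.75² = 4.23 mA.

Saturation; I_D = 4.23 mA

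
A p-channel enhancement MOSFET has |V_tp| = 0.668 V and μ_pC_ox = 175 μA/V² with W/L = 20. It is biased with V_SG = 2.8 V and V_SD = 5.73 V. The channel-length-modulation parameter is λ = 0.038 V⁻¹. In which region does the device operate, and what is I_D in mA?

k_p = μ_pC_ox · (W/L) = 3.5 mA/V².
V_ov = V_SG − |V_tp| = 2.8 − 0.668 = 2.13 V.
Since V_SD = 5.73 V ≥ V_ov = 2.13 V, the device is in saturation.
I_D = ½ k_p V_ov² (1 + λ V_SD) = 0.5 × 3.5 × 2.13² × (1 + 0.038 × 5.73) = 9.69 mA.

Saturation; I_D = 9.69 mA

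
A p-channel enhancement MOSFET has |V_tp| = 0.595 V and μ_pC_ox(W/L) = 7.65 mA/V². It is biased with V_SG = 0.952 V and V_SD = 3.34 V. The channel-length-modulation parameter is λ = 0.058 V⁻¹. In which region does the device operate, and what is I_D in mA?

Saturation; I_D = 0.582 mA

V_ov = V_SG − |V_tp| = 0.952 − 0.595 = 0.357 V.
Since V_SD = 3.34 V ≥ V_ov = 0.357 V, the device is in saturation.
I_D = ½ k_p V_ov² (1 + λ V_SD) = 0.5 × 7.65 × 0.357² × (1 + 0.058 × 3.34) = 0.582 mA.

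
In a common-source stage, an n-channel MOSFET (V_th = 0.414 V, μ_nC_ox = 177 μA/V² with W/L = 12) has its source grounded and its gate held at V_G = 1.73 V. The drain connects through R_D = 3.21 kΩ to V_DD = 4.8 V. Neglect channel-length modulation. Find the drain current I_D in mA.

V_GS = V_G = 1.73 V, so V_ov = 1.73 − 0.414 = 1.32 V.
k_n = μ_nC_ox · (W/L) = 2.124 mA/V².
Assume saturation: I_D = ½ k_n V_ov² = 0.5 × 2.124 × 1.32² = 1.84 mA, giving V_DS = V_DD − I_D R_D = 4.8 − 1.84 × 3.21 = -1.1 V.
But -1.1 V < V_ov = 1.32 V, so the device is actually in triode.
In triode I_D = k_n[V_ov V_DS − ½ V_DS²] and I_D = (V_DD − V_DS)/R_D. Equating: 3.41 V_DS² − 9.973 V_DS + 4.8 = 0, giving V_DS = 0.607 V (the root below V_ov).
I_D = (4.8 − 0.607) / 3.21 = 1.31 mA.

I_D = 1.31 mA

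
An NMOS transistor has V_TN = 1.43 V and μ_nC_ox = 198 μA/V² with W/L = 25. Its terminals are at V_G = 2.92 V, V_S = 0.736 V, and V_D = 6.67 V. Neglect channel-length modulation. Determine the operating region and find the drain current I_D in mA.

Saturation; I_D = 1.41 mA

V_GS = V_G − V_S = 2.92 − 0.736 = 2.18 V; V_DS = V_D − V_S = 6.67 − 0.736 = 5.93 V.
k_n = μ_nC_ox · (W/L) = 4.95 mA/V².
V_ov = V_GS − V_TN = 2.18 − 1.43 = 0.754 V.
Since V_DS = 5.93 V ≥ V_ov = 0.754 V, the device is in saturation.
I_D = ½ k_n V_ov² = 0.5 × 4.95 × 0.754² = 1.41 mA.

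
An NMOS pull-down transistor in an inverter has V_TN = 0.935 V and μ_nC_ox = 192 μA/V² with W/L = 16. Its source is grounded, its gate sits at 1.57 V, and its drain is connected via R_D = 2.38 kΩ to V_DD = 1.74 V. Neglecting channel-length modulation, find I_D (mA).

V_GS = V_G = 1.57 V, so V_ov = 1.57 − 0.935 = 0.635 V.
k_n = μ_nC_ox · (W/L) = 3.072 mA/V².
Assume saturation: I_D = ½ k_n V_ov² = 0.5 × 3.072 × 0.635² = 0.619 mA, giving V_DS = V_DD − I_D R_D = 1.74 − 0.619 × 2.38 = 0.266 V.
But 0.266 V < V_ov = 0.635 V, so the device is actually in triode.
In triode I_D = k_n[V_ov V_DS − ½ V_DS²] and I_D = (V_DD − V_DS)/R_D. Equating: 3.66 V_DS² − 5.643 V_DS + 1.74 = 0, giving V_DS = 0.426 V (the root below V_ov).
I_D = (1.74 − 0.426) / 2.38 = 0.552 mA.

I_D = 0.552 mA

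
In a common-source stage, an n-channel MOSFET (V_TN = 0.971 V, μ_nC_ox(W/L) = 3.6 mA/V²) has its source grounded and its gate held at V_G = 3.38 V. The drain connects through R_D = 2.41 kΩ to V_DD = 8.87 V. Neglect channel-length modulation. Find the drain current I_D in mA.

I_D = 3.50 mA

V_GS = V_G = 3.38 V, so V_ov = 3.38 − 0.971 = 2.41 V.
Assume saturation: I_D = ½ k_n V_ov² = 0.5 × 3.6 × 2.41² = 10.4 mA, giving V_DS = V_DD − I_D R_D = 8.87 − 10.4 × 2.41 = -16.3 V.
But -16.3 V < V_ov = 2.41 V, so the device is actually in triode.
In triode I_D = k_n[V_ov V_DS − ½ V_DS²] and I_D = (V_DD − V_DS)/R_D. Equating: 4.34 V_DS² − 21.9 V_DS + 8.87 = 0, giving V_DS = 0.444 V (the root below V_ov).
I_D = (8.87 − 0.444) / 2.41 = 3.5 mA.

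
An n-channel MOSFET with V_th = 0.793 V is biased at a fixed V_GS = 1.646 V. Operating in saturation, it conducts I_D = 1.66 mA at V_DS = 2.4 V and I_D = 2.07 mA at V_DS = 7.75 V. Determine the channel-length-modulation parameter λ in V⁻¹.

λ = 0.0519 V⁻¹

With V_GS fixed, I_D ∝ (1 + λ V_DS) in saturation, so I_D2/I_D1 = (1 + λ V_DS2)/(1 + λ V_DS1).
2.07/1.66 = 1.247 = (1 + 7.75 λ)/(1 + 2.4 λ).
Solving: λ (I_D1 V_DS2 − I_D2 V_DS1) = I_D2 − I_D1, so λ = (2.07 − 1.66) / (1.66 × 7.75 − 2.07 × 2.4) = 0.41 / 7.9 = 0.0519 V⁻¹.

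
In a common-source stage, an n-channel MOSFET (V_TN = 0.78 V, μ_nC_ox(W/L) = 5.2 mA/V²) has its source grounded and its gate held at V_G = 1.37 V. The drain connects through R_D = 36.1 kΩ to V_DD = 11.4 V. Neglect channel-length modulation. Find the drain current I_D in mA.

V_GS = V_G = 1.37 V, so V_ov = 1.37 − 0.78 = 0.59 V.
Assume saturation: I_D = ½ k_n V_ov² = 0.5 × 5.2 × 0.59² = 0.905 mA, giving V_DS = V_DD − I_D R_D = 11.4 − 0.905 × 36.1 = -21.3 V.
But -21.3 V < V_ov = 0.59 V, so the device is actually in triode.
In triode I_D = k_n[V_ov V_DS − ½ V_DS²] and I_D = (V_DD − V_DS)/R_D. Equating: 93.9 V_DS² − 111.8 V_DS + 11.4 = 0, giving V_DS = 0.113 V (the root below V_ov).
I_D = (11.4 − 0.113) / 36.1 = 0.313 mA.

I_D = 0.313 mA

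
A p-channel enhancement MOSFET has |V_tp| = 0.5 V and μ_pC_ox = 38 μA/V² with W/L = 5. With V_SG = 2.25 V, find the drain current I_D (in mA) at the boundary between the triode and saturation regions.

At the boundary V_SD = V_ov = V_SG − |V_tp| = 2.25 − 0.5 = 1.75 V.
k_p = μ_pC_ox · (W/L) = 0.19 mA/V².
I_D = ½ k_p V_ov² = 0.5 × 0.19 × 1.75² = 0.291 mA.

I_D = 0.291 mA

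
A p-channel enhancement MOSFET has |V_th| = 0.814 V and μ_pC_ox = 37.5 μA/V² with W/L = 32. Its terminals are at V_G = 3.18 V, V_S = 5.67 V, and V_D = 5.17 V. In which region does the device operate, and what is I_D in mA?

V_SG = V_S − V_G = 5.67 − 3.18 = 2.49 V; V_SD = V_S − V_D = 5.67 − 5.17 = 0.5 V.
k_p = μ_pC_ox · (W/L) = 1.2 mA/V².
V_ov = V_SG − |V_th| = 2.49 − 0.814 = 1.68 V.
Since V_SD = 0.5 V < V_ov = 1.68 V, the device is in the triode region.
I_D = k_p [V_ov · V_SD − ½ V_SD²] = 1.2 × [1.68 × 0.5 − 0.5 × 0.5²] = 0.856 mA.

Triode; I_D = 0.856 mA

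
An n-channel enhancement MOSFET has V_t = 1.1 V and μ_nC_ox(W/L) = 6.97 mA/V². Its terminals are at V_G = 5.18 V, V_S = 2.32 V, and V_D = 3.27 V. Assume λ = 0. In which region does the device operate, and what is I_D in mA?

Triode; I_D = 8.51 mA

V_GS = V_G − V_S = 5.18 − 2.32 = 2.86 V; V_DS = V_D − V_S = 3.27 − 2.32 = 0.95 V.
V_ov = V_GS − V_t = 2.86 − 1.1 = 1.76 V.
Since V_DS = 0.95 V < V_ov = 1.76 V, the device is in the triode region.
I_D = k_n [V_ov · V_DS − ½ V_DS²] = 6.97 × [1.76 × 0.95 − 0.5 × 0.95²] = 8.51 mA.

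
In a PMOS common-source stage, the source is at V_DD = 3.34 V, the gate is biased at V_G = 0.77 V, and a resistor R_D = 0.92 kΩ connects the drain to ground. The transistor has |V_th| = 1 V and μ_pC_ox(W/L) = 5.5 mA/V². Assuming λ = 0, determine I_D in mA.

V_SG = V_DD − V_G = 3.34 − 0.77 = 2.57 V, so V_ov = 2.57 − 1 = 1.57 V.
Assume saturation: I_D = ½ k_p V_ov² = 0.5 × 5.5 × 1.57² = 6.78 mA, giving V_SD = V_DD − I_D R_D = 3.34 − 6.78 × 0.92 = -2.9 V.
But -2.9 V < V_ov = 1.57 V, so the device is actually in triode.
In triode I_D = k_p[V_ov V_SD − ½ V_SD²] and I_D = (V_DD − V_SD)/R_D. Equating: 2.53 V_SD² − 8.944 V_SD + 3.34 = 0, giving V_SD = 0.424 V (the root below V_ov).
I_D = (3.34 − 0.424) / 0.92 = 3.17 mA.

I_D = 3.17 mA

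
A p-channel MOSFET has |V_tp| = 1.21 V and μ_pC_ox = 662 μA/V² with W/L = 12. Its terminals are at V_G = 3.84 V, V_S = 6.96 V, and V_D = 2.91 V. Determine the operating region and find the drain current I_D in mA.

Saturation; I_D = 14.5 mA

V_SG = V_S − V_G = 6.96 − 3.84 = 3.12 V; V_SD = V_S − V_D = 6.96 − 2.91 = 4.05 V.
k_p = μ_pC_ox · (W/L) = 7.944 mA/V².
V_ov = V_SG − |V_tp| = 3.12 − 1.21 = 1.91 V.
Since V_SD = 4.05 V ≥ V_ov = 1.91 V, the device is in saturation.
I_D = ½ k_p V_ov² = 0.5 × 7.944 × 1.91² = 14.5 mA.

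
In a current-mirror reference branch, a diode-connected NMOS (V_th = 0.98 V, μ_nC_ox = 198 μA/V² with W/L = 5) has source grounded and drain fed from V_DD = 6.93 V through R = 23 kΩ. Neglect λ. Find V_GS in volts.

With gate tied to drain, V_GS = V_DS ≥ V_GS − V_th, so the device is in saturation.
k_n = μ_nC_ox · (W/L) = 0.99 mA/V².
KCL at the drain: ½ k_n (V_GS − V_th)² = (V_DD − V_GS)/R.
Let x = V_GS − 0.98. Then 11.4 x² + x − 5.95 = 0, giving x = 0.68 V (positive root), so V_GS = 1.66 V.
I_D = (V_DD − V_GS)/R = (6.93 − 1.66) / 23 = 0.229 mA.

V_GS = 1.66 V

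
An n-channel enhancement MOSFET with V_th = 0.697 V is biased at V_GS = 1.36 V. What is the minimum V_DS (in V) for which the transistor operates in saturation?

The boundary between triode and saturation is V_DS = V_GS − V_th = V_ov.
V_ov = 1.36 − 0.697 = 0.663 V.

V_DS,sat = 0.663 V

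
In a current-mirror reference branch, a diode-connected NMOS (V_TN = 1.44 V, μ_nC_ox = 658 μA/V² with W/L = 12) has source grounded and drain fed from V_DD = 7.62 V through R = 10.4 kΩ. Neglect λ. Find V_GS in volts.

V_GS = 1.82 V

With gate tied to drain, V_GS = V_DS ≥ V_GS − V_TN, so the device is in saturation.
k_n = μ_nC_ox · (W/L) = 7.896 mA/V².
KCL at the drain: ½ k_n (V_GS − V_TN)² = (V_DD − V_GS)/R.
Let x = V_GS − 1.44. Then 41.1 x² + x − 6.18 = 0, giving x = 0.376 V (positive root), so V_GS = 1.82 V.
I_D = (V_DD − V_GS)/R = (7.62 − 1.82) / 10.4 = 0.558 mA.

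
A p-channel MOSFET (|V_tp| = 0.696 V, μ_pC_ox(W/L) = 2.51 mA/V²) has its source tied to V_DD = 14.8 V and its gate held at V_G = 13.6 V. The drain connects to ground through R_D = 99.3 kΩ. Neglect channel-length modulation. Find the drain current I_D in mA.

V_SG = V_DD − V_G = 14.8 − 13.6 = 1.2 V, so V_ov = 1.2 − 0.696 = 0.504 V.
Assume saturation: I_D = ½ k_p V_ov² = 0.5 × 2.51 × 0.504² = 0.319 mA, giving V_SD = V_DD − I_D R_D = 14.8 − 0.319 × 99.3 = -16.9 V.
But -16.9 V < V_ov = 0.504 V, so the device is actually in triode.
In triode I_D = k_p[V_ov V_SD − ½ V_SD²] and I_D = (V_DD − V_SD)/R_D. Equating: 125 V_SD² − 126.6 V_SD + 14.8 = 0, giving V_SD = 0.135 V (the root below V_ov).
I_D = (14.8 − 0.135) / 99.3 = 0.148 mA.

I_D = 0.148 mA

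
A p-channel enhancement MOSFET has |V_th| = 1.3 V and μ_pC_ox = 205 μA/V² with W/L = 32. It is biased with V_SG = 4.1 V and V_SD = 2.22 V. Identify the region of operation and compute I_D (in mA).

k_p = μ_pC_ox · (W/L) = 6.56 mA/V².
V_ov = V_SG − |V_th| = 4.1 − 1.3 = 2.8 V.
Since V_SD = 2.22 V < V_ov = 2.8 V, the device is in the triode region.
I_D = k_p [V_ov · V_SD − ½ V_SD²] = 6.56 × [2.8 × 2.22 − 0.5 × 2.22²] = 24.6 mA.

Triode; I_D = 24.6 mA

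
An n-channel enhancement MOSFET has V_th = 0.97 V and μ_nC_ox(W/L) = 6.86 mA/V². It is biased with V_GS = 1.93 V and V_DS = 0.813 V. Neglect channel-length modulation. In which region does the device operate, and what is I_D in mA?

V_ov = V_GS − V_th = 1.93 − 0.97 = 0.96 V.
Since V_DS = 0.813 V < V_ov = 0.96 V, the device is in the triode region.
I_D = k_n [V_ov · V_DS − ½ V_DS²] = 6.86 × [0.96 × 0.813 − 0.5 × 0.813²] = 3.09 mA.

Triode; I_D = 3.09 mA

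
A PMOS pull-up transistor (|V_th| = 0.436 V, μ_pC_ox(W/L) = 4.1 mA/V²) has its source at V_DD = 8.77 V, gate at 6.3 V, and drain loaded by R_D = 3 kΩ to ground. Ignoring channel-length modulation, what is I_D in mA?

V_SG = V_DD − V_G = 8.77 − 6.3 = 2.47 V, so V_ov = 2.47 − 0.436 = 2.03 V.
Assume saturation: I_D = ½ k_p V_ov² = 0.5 × 4.1 × 2.03² = 8.48 mA, giving V_SD = V_DD − I_D R_D = 8.77 − 8.48 × 3 = -16.7 V.
But -16.7 V < V_ov = 2.03 V, so the device is actually in triode.
In triode I_D = k_p[V_ov V_SD − ½ V_SD²] and I_D = (V_DD − V_SD)/R_D. Equating: 6.15 V_SD² − 26.02 V_SD + 8.77 = 0, giving V_SD = 0.369 V (the root below V_ov).
I_D = (8.77 − 0.369) / 3 = 2.8 mA.

I_D = 2.80 mA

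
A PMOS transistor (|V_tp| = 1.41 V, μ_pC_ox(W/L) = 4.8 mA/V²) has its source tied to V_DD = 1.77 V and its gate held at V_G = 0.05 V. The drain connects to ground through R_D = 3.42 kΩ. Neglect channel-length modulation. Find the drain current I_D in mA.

I_D = 0.231 mA

V_SG = V_DD − V_G = 1.77 − 0.05 = 1.72 V, so V_ov = 1.72 − 1.41 = 0.31 V.
Assume saturation: I_D = ½ k_p V_ov² = 0.5 × 4.8 × 0.31² = 0.231 mA, giving V_SD = V_DD − I_D R_D = 1.77 − 0.231 × 3.42 = 0.981 V.
V_SD = 0.981 V ≥ V_ov = 0.31 V, confirming saturation.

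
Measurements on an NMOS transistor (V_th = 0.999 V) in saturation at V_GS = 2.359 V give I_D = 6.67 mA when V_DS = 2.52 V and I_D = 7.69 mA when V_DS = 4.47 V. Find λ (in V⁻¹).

With V_GS fixed, I_D ∝ (1 + λ V_DS) in saturation, so I_D2/I_D1 = (1 + λ V_DS2)/(1 + λ V_DS1).
7.69/6.67 = 1.153 = (1 + 4.47 λ)/(1 + 2.52 λ).
Solving: λ (I_D1 V_DS2 − I_D2 V_DS1) = I_D2 − I_D1, so λ = (7.69 − 6.67) / (6.67 × 4.47 − 7.69 × 2.52) = 1.02 / 10.4 = 0.0977 V⁻¹.

λ = 0.0977 V⁻¹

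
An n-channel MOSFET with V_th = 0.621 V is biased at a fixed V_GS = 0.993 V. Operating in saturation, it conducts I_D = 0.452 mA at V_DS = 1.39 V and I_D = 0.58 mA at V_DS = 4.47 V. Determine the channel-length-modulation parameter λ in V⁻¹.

λ = 0.105 V⁻¹

With V_GS fixed, I_D ∝ (1 + λ V_DS) in saturation, so I_D2/I_D1 = (1 + λ V_DS2)/(1 + λ V_DS1).
0.58/0.452 = 1.283 = (1 + 4.47 λ)/(1 + 1.39 λ).
Solving: λ (I_D1 V_DS2 − I_D2 V_DS1) = I_D2 − I_D1, so λ = (0.58 − 0.452) / (0.452 × 4.47 − 0.58 × 1.39) = 0.128 / 1.21 = 0.105 V⁻¹.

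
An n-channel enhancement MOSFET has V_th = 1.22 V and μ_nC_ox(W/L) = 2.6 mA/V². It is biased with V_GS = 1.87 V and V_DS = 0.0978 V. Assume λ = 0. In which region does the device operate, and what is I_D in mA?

V_ov = V_GS − V_th = 1.87 − 1.22 = 0.65 V.
Since V_DS = 0.0978 V < V_ov = 0.65 V, the device is in the triode region.
I_D = k_n [V_ov · V_DS − ½ V_DS²] = 2.6 × [0.65 × 0.0978 − 0.5 × 0.0978²] = 0.153 mA.

Triode; I_D = 0.153 mA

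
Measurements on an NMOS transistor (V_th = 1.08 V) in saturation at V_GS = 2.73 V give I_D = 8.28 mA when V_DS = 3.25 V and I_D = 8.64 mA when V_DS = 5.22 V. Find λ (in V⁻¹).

With V_GS fixed, I_D ∝ (1 + λ V_DS) in saturation, so I_D2/I_D1 = (1 + λ V_DS2)/(1 + λ V_DS1).
8.64/8.28 = 1.043 = (1 + 5.22 λ)/(1 + 3.25 λ).
Solving: λ (I_D1 V_DS2 − I_D2 V_DS1) = I_D2 − I_D1, so λ = (8.64 − 8.28) / (8.28 × 5.22 − 8.64 × 3.25) = 0.36 / 15.1 = 0.0238 V⁻¹.

λ = 0.0238 V⁻¹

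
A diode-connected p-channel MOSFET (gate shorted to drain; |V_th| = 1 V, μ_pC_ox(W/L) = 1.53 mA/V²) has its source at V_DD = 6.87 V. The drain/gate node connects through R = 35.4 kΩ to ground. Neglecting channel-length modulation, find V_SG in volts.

With gate tied to drain, V_SG = V_SD ≥ V_SG − |V_th|, so the device is in saturation.
KCL at the drain: ½ k_p (V_SG − |V_th|)² = (V_DD − V_SG)/R.
Let x = V_SG − 1. Then 27.1 x² + x − 5.87 = 0, giving x = 0.447 V (positive root), so V_SG = 1.45 V.
I_D = (V_DD − V_SG)/R = (6.87 − 1.45) / 35.4 = 0.153 mA.

V_SG = 1.45 V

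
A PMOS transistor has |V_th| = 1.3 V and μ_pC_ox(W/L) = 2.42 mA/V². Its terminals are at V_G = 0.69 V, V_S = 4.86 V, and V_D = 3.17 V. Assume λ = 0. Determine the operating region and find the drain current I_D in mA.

Triode; I_D = 8.28 mA

V_SG = V_S − V_G = 4.86 − 0.69 = 4.17 V; V_SD = V_S − V_D = 4.86 − 3.17 = 1.69 V.
V_ov = V_SG − |V_th| = 4.17 − 1.3 = 2.87 V.
Since V_SD = 1.69 V < V_ov = 2.87 V, the device is in the triode region.
I_D = k_p [V_ov · V_SD − ½ V_SD²] = 2.42 × [2.87 × 1.69 − 0.5 × 1.69²] = 8.28 mA.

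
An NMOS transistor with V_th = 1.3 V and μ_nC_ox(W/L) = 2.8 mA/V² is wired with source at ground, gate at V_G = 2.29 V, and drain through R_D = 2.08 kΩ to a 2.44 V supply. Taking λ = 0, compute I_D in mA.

I_D = 0.958 mA

V_GS = V_G = 2.29 V, so V_ov = 2.29 − 1.3 = 0.99 V.
Assume saturation: I_D = ½ k_n V_ov² = 0.5 × 2.8 × 0.99² = 1.37 mA, giving V_DS = V_DD − I_D R_D = 2.44 − 1.37 × 2.08 = -0.414 V.
But -0.414 V < V_ov = 0.99 V, so the device is actually in triode.
In triode I_D = k_n[V_ov V_DS − ½ V_DS²] and I_D = (V_DD − V_DS)/R_D. Equating: 2.91 V_DS² − 6.766 V_DS + 2.44 = 0, giving V_DS = 0.446 V (the root below V_ov).
I_D = (2.44 − 0.446) / 2.08 = 0.958 mA.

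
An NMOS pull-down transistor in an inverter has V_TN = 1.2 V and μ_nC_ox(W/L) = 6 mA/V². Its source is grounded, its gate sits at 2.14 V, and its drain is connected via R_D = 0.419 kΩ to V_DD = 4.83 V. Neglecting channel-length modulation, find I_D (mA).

I_D = 2.65 mA

V_GS = V_G = 2.14 V, so V_ov = 2.14 − 1.2 = 0.94 V.
Assume saturation: I_D = ½ k_n V_ov² = 0.5 × 6 × 0.94² = 2.65 mA, giving V_DS = V_DD − I_D R_D = 4.83 − 2.65 × 0.419 = 3.72 V.
V_DS = 3.72 V ≥ V_ov = 0.94 V, confirming saturation.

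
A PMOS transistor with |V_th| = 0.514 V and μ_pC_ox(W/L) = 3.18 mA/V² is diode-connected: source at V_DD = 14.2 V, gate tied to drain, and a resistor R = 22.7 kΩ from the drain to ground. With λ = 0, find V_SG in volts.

With gate tied to drain, V_SG = V_SD ≥ V_SG − |V_th|, so the device is in saturation.
KCL at the drain: ½ k_p (V_SG − |V_th|)² = (V_DD − V_SG)/R.
Let x = V_SG − 0.514. Then 36.1 x² + x − 13.69 = 0, giving x = 0.602 V (positive root), so V_SG = 1.12 V.
I_D = (V_DD − V_SG)/R = (14.2 − 1.12) / 22.7 = 0.576 mA.

V_SG = 1.12 V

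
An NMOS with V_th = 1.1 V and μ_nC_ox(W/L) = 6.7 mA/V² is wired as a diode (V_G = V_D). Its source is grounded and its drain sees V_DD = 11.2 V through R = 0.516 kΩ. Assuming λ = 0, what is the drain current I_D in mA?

With gate tied to drain, V_GS = V_DS ≥ V_GS − V_th, so the device is in saturation.
KCL at the drain: ½ k_n (V_GS − V_th)² = (V_DD − V_GS)/R.
Let x = V_GS − 1.1. Then 1.73 x² + x − 10.1 = 0, giving x = 2.15 V (positive root), so V_GS = 3.25 V.
I_D = (V_DD − V_GS)/R = (11.2 − 3.25) / 0.516 = 15.4 mA.

I_D = 15.4 mA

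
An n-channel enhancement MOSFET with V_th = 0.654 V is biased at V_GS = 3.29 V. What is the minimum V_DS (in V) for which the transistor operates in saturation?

V_DS,sat = 2.64 V

The boundary between triode and saturation is V_DS = V_GS − V_th = V_ov.
V_ov = 3.29 − 0.654 = 2.64 V.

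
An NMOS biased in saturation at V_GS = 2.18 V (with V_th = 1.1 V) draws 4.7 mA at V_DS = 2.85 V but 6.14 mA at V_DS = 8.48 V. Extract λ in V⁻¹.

λ = 0.0644 V⁻¹

With V_GS fixed, I_D ∝ (1 + λ V_DS) in saturation, so I_D2/I_D1 = (1 + λ V_DS2)/(1 + λ V_DS1).
6.14/4.7 = 1.306 = (1 + 8.48 λ)/(1 + 2.85 λ).
Solving: λ (I_D1 V_DS2 − I_D2 V_DS1) = I_D2 − I_D1, so λ = (6.14 − 4.7) / (4.7 × 8.48 − 6.14 × 2.85) = 1.44 / 22.4 = 0.0644 V⁻¹.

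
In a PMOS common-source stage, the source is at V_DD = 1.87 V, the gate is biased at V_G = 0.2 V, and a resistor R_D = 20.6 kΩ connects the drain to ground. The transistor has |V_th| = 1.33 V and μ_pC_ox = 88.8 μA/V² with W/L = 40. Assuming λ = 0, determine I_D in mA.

I_D = 0.0868 mA

V_SG = V_DD − V_G = 1.87 − 0.2 = 1.67 V, so V_ov = 1.67 − 1.33 = 0.34 V.
k_p = μ_pC_ox · (W/L) = 3.552 mA/V².
Assume saturation: I_D = ½ k_p V_ov² = 0.5 × 3.552 × 0.34² = 0.205 mA, giving V_SD = V_DD − I_D R_D = 1.87 − 0.205 × 20.6 = -2.36 V.
But -2.36 V < V_ov = 0.34 V, so the device is actually in triode.
In triode I_D = k_p[V_ov V_SD − ½ V_SD²] and I_D = (V_DD − V_SD)/R_D. Equating: 36.6 V_SD² − 25.88 V_SD + 1.87 = 0, giving V_SD = 0.0817 V (the root below V_ov).
I_D = (1.87 − 0.0817) / 20.6 = 0.0868 mA.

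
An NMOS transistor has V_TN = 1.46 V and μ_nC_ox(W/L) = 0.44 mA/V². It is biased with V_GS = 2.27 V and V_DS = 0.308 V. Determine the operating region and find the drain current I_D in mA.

V_ov = V_GS − V_TN = 2.27 − 1.46 = 0.81 V.
Since V_DS = 0.308 V < V_ov = 0.81 V, the device is in the triode region.
I_D = k_n [V_ov · V_DS − ½ V_DS²] = 0.44 × [0.81 × 0.308 − 0.5 × 0.308²] = 0.0889 mA.

Triode; I_D = 0.0889 mA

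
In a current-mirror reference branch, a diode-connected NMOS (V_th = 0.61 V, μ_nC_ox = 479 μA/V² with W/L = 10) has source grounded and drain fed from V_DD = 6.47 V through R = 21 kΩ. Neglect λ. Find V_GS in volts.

V_GS = 0.942 V

With gate tied to drain, V_GS = V_DS ≥ V_GS − V_th, so the device is in saturation.
k_n = μ_nC_ox · (W/L) = 4.79 mA/V².
KCL at the drain: ½ k_n (V_GS − V_th)² = (V_DD − V_GS)/R.
Let x = V_GS − 0.61. Then 50.3 x² + x − 5.86 = 0, giving x = 0.332 V (positive root), so V_GS = 0.942 V.
I_D = (V_DD − V_GS)/R = (6.47 − 0.942) / 21 = 0.263 mA.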